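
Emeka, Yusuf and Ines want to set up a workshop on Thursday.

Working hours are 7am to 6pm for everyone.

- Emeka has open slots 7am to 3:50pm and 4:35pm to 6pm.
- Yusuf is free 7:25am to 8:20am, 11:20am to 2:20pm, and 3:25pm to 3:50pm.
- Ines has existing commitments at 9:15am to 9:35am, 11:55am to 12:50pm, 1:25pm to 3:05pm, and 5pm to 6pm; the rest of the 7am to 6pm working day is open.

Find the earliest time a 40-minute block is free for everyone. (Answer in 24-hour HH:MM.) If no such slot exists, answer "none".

Ines free within 07:00–18:00: 07:00–09:15, 09:35–11:55, 12:50–13:25, 15:05–17:00.
Emeka ∩ Yusuf: 07:25–08:20, 11:20–14:20, 15:25–15:50.
Emeka ∩ Yusuf ∩ Ines: 07:25–08:20, 11:20–11:55, 12:50–13:25, 15:25–15:50.
Windows ≥ 40 min: 07:25–08:20.
Earliest such window starts at 07:25.

07:25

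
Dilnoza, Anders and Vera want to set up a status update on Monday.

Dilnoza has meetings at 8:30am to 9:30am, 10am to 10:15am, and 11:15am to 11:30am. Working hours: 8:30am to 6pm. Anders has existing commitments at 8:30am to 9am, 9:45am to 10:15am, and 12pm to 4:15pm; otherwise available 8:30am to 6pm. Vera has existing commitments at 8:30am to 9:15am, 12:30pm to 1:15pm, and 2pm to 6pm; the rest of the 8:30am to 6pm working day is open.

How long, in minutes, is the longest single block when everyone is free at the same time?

60 minutes

Dilnoza free within 08:30–18:00: 09:30–10:00, 10:15–11:15, 11:30–18:00.
Anders free within 08:30–18:00: 09:00–09:45, 10:15–12:00, 16:15–18:00.
Vera free within 08:30–18:00: 09:15–12:30, 13:15–14:00.
Dilnoza ∩ Anders: 09:30–09:45, 10:15–11:15, 11:30–12:00, 16:15–18:00.
Dilnoza ∩ Anders ∩ Vera: 09:30–09:45, 10:15–11:15, 11:30–12:00.
Common window lengths: 15, 60, 30 min; longest is 60.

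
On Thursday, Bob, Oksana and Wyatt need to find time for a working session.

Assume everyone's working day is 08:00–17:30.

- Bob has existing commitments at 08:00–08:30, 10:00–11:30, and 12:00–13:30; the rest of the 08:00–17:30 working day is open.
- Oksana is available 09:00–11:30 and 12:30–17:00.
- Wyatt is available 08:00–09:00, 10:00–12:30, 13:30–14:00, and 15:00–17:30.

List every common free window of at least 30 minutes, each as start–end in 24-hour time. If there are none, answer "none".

Bob free within 08:00–17:30: 08:30–10:00, 11:30–12:00, 13:30–17:30.
Bob ∩ Oksana: 09:00–10:00, 13:30–17:00.
Bob ∩ Oksana ∩ Wyatt: 13:30–14:00, 15:00–17:00.
Windows ≥ 30 min: 13:30–14:00, 15:00–17:00.

13:30–14:00, 15:00–17:00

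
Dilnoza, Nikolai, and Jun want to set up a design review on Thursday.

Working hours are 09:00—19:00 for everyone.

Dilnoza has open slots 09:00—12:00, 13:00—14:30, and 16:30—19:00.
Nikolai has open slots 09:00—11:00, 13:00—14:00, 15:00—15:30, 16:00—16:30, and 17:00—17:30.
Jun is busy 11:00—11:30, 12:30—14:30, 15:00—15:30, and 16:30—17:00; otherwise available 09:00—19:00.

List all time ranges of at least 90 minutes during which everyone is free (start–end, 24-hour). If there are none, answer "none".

Jun free within 09:00–19:00: 09:00–11:00, 11:30–12:30, 14:30–15:00, 15:30–16:30, 17:00–19:00.
Dilnoza ∩ Nikolai: 09:00–11:00, 13:00–14:00, 17:00–17:30.
Dilnoza ∩ Nikolai ∩ Jun: 09:00–11:00, 17:00–17:30.
Windows ≥ 90 min: 09:00–11:00.

09:00–11:00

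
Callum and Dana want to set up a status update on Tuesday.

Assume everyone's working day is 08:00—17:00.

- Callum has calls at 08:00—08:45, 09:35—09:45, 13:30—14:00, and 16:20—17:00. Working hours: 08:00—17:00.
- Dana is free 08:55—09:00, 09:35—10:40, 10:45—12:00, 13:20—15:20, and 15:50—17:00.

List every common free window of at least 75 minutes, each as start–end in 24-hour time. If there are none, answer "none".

10:45–12:00, 14:00–15:20

Callum free within 08:00–17:00: 08:45–09:35, 09:45–13:30, 14:00–16:20.
Callum ∩ Dana: 08:55–09:00, 09:45–10:40, 10:45–12:00, 13:20–13:30, 14:00–15:20, 15:50–16:20.
Windows ≥ 75 min: 10:45–12:00, 14:00–15:20.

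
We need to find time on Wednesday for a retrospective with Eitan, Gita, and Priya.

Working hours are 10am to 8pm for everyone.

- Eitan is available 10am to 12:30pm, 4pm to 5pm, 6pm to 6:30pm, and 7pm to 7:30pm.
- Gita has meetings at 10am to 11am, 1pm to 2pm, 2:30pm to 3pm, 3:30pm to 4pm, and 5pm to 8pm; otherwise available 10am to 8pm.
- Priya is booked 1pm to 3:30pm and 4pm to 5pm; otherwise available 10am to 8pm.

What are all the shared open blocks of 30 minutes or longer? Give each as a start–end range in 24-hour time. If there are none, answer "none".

Gita free within 10:00–20:00: 11:00–13:00, 14:00–14:30, 15:00–15:30, 16:00–17:00.
Priya free within 10:00–20:00: 10:00–13:00, 15:30–16:00, 17:00–20:00.
Eitan ∩ Gita: 11:00–12:30, 16:00–17:00.
Eitan ∩ Gita ∩ Priya: 11:00–12:30.
Windows ≥ 30 min: 11:00–12:30.

11:00–12:30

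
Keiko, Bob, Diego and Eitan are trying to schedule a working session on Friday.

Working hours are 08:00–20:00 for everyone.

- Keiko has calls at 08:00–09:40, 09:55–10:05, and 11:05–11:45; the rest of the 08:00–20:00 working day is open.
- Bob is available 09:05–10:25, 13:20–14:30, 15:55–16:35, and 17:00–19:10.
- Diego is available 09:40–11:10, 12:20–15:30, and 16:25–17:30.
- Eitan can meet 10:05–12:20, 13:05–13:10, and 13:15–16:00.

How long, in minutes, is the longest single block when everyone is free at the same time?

70 minutes

Keiko free within 08:00–20:00: 09:40–09:55, 10:05–11:05, 11:45–20:00.
Keiko ∩ Bob: 09:40–09:55, 10:05–10:25, 13:20–14:30, 15:55–16:35, 17:00–19:10.
Keiko ∩ Bob ∩ Diego: 09:40–09:55, 10:05–10:25, 13:20–14:30, 16:25–16:35, 17:00–17:30.
Keiko ∩ Bob ∩ Diego ∩ Eitan: 10:05–10:25, 13:20–14:30.
Common window lengths: 20, 70 min; longest is 70.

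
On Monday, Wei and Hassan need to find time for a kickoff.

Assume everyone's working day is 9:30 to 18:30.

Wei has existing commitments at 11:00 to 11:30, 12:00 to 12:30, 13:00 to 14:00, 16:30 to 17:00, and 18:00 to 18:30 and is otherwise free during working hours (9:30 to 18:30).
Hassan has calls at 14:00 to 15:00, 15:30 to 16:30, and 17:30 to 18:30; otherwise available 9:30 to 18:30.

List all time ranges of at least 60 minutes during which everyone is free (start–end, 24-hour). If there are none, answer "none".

09:30–11:00

Wei free within 09:30–18:30: 09:30–11:00, 11:30–12:00, 12:30–13:00, 14:00–16:30, 17:00–18:00.
Hassan free within 09:30–18:30: 09:30–14:00, 15:00–15:30, 16:30–17:30.
Wei ∩ Hassan: 09:30–11:00, 11:30–12:00, 12:30–13:00, 15:00–15:30, 17:00–17:30.
Windows ≥ 60 min: 09:30–11:00.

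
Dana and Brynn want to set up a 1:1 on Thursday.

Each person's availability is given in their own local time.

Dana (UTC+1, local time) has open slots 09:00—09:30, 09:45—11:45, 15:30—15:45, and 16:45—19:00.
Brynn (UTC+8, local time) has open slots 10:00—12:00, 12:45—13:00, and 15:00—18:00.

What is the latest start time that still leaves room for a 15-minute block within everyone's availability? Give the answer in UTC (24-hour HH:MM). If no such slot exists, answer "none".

09:45

Dana → UTC: 08:00–08:30, 08:45–10:45, 14:30–14:45, 15:45–18:00.
Brynn → UTC: 02:00–04:00, 04:45–05:00, 07:00–10:00.
Dana ∩ Brynn: 08:00–08:30, 08:45–10:00.
Windows ≥ 15 min: 08:00–08:30, 08:45–10:00.
Latest start in the last window 08:45–10:00 is 10:00 − 15 min = 09:45.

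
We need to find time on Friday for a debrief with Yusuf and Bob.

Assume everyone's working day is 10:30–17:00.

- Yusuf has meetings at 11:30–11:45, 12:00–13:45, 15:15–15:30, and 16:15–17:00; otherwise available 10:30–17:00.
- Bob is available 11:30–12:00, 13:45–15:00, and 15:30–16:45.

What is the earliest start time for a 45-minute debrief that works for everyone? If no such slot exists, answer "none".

13:45

Yusuf free within 10:30–17:00: 10:30–11:30, 11:45–12:00, 13:45–15:15, 15:30–16:15.
Yusuf ∩ Bob: 11:45–12:00, 13:45–15:00, 15:30–16:15.
Windows ≥ 45 min: 13:45–15:00, 15:30–16:15.
Earliest such window starts at 13:45.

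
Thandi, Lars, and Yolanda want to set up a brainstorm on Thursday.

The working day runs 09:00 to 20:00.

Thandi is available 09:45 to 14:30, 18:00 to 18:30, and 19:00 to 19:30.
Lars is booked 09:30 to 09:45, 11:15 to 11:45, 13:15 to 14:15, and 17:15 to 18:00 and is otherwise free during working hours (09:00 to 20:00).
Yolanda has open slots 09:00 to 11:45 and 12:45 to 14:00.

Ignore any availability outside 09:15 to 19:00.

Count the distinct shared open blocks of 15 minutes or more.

Lars free within 09:00–20:00: 09:00–09:30, 09:45–11:15, 11:45–13:15, 14:15–17:15, 18:00–20:00.
Thandi ∩ Lars: 09:45–11:15, 11:45–13:15, 14:15–14:30, 18:00–18:30, 19:00–19:30.
Thandi ∩ Lars ∩ Yolanda: 09:45–11:15, 12:45–13:15.
Restricted to 09:15–19:00: 09:45–11:15, 12:45–13:15.
Windows ≥ 15 min: 09:45–11:15, 12:45–13:15.
That's 2 windows.

2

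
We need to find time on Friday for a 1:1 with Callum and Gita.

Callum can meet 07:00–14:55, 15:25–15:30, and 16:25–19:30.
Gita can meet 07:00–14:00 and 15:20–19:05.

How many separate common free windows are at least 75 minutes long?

Callum ∩ Gita: 07:00–14:00, 15:25–15:30, 16:25–19:05.
Windows ≥ 75 min: 07:00–14:00, 16:25–19:05.
That's 2 windows.

2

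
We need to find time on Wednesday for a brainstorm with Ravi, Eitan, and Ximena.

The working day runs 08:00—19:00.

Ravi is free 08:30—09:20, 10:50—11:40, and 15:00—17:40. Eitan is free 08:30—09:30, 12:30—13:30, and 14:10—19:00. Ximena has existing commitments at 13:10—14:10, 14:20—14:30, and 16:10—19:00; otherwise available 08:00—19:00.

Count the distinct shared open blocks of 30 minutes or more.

Ximena free within 08:00–19:00: 08:00–13:10, 14:10–14:20, 14:30–16:10.
Ravi ∩ Eitan: 08:30–09:20, 15:00–17:40.
Ravi ∩ Eitan ∩ Ximena: 08:30–09:20, 15:00–16:10.
Windows ≥ 30 min: 08:30–09:20, 15:00–16:10.
That's 2 windows.

2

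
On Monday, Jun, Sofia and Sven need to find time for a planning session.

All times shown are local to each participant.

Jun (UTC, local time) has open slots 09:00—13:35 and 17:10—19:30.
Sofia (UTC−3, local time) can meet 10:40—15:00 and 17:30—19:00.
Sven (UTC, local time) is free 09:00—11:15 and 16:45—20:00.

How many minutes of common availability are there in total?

Jun → UTC: 09:00–13:35, 17:10–19:30.
Sofia → UTC: 13:40–18:00, 20:30–22:00.
Sven → UTC: 09:00–11:15, 16:45–20:00.
Jun ∩ Sofia: 17:10–18:00.
Jun ∩ Sofia ∩ Sven: 17:10–18:00.
Total common minutes: 50.

50 minutes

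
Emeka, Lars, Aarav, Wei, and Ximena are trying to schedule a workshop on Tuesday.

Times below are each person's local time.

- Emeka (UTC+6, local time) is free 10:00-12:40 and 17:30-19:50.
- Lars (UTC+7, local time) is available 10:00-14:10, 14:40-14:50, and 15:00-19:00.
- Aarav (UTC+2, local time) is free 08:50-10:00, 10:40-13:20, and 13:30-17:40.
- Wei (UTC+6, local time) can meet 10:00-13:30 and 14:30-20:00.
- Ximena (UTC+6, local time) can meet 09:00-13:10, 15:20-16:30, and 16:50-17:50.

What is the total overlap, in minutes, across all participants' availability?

20 minutes

Emeka → UTC: 04:00–06:40, 11:30–13:50.
Lars → UTC: 03:00–07:10, 07:40–07:50, 08:00–12:00.
Aarav → UTC: 06:50–08:00, 08:40–11:20, 11:30–15:40.
Wei → UTC: 04:00–07:30, 08:30–14:00.
Ximena → UTC: 03:00–07:10, 09:20–10:30, 10:50–11:50.
Emeka ∩ Lars: 04:00–06:40, 11:30–12:00.
Emeka ∩ Lars ∩ Aarav: 11:30–12:00.
Emeka ∩ Lars ∩ Aarav ∩ Wei: 11:30–12:00.
Emeka ∩ Lars ∩ Aarav ∩ Wei ∩ Ximena: 11:30–11:50.
Total common minutes: 20.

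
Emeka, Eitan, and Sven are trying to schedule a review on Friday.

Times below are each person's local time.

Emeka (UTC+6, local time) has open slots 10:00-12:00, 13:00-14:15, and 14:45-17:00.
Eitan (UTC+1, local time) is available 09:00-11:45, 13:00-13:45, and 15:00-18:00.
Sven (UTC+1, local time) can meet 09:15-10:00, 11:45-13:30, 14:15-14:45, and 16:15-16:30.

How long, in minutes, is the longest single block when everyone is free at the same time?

15 minutes

Emeka → UTC: 04:00–06:00, 07:00–08:15, 08:45–11:00.
Eitan → UTC: 08:00–10:45, 12:00–12:45, 14:00–17:00.
Sven → UTC: 08:15–09:00, 10:45–12:30, 13:15–13:45, 15:15–15:30.
Emeka ∩ Eitan: 08:00–08:15, 08:45–10:45.
Emeka ∩ Eitan ∩ Sven: 08:45–09:00.
Single common window of 15 minutes.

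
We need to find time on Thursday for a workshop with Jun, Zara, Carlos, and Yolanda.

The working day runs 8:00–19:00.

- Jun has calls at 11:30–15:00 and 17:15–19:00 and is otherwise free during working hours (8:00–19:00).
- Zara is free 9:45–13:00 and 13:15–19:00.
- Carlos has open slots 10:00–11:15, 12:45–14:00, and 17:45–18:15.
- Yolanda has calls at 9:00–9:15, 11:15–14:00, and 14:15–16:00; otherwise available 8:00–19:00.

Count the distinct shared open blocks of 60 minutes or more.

1

Jun free within 08:00–19:00: 08:00–11:30, 15:00–17:15.
Yolanda free within 08:00–19:00: 08:00–09:00, 09:15–11:15, 14:00–14:15, 16:00–19:00.
Jun ∩ Zara: 09:45–11:30, 15:00–17:15.
Jun ∩ Zara ∩ Carlos: 10:00–11:15.
Jun ∩ Zara ∩ Carlos ∩ Yolanda: 10:00–11:15.
Windows ≥ 60 min: 10:00–11:15.
That's 1 window.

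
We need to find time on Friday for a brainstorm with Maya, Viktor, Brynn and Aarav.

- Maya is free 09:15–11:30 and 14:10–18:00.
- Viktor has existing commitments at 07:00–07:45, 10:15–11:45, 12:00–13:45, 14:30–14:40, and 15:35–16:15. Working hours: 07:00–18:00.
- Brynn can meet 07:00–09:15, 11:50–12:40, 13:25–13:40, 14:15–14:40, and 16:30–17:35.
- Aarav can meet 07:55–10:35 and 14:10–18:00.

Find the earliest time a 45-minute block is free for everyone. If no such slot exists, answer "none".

16:30

Viktor free within 07:00–18:00: 07:45–10:15, 11:45–12:00, 13:45–14:30, 14:40–15:35, 16:15–18:00.
Maya ∩ Viktor: 09:15–10:15, 14:10–14:30, 14:40–15:35, 16:15–18:00.
Maya ∩ Viktor ∩ Brynn: 14:15–14:30, 16:30–17:35.
Maya ∩ Viktor ∩ Brynn ∩ Aarav: 14:15–14:30, 16:30–17:35.
Windows ≥ 45 min: 16:30–17:35.
Earliest such window starts at 16:30.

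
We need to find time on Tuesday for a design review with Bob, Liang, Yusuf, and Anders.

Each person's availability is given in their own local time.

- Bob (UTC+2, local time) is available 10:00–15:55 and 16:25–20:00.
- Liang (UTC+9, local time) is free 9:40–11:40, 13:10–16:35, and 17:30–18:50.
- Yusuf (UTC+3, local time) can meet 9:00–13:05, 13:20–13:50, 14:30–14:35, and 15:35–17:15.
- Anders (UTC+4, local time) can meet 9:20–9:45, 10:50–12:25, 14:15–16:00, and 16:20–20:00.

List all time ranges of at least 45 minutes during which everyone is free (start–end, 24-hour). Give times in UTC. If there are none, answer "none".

none

Bob → UTC: 08:00–13:55, 14:25–18:00.
Liang → UTC: 00:40–02:40, 04:10–07:35, 08:30–09:50.
Yusuf → UTC: 06:00–10:05, 10:20–10:50, 11:30–11:35, 12:35–14:15.
Anders → UTC: 05:20–05:45, 06:50–08:25, 10:15–12:00, 12:20–16:00.
Bob ∩ Liang: 08:30–09:50.
Bob ∩ Liang ∩ Yusuf: 08:30–09:50.
Bob ∩ Liang ∩ Yusuf ∩ Anders: (none).
Windows ≥ 45 min: (none).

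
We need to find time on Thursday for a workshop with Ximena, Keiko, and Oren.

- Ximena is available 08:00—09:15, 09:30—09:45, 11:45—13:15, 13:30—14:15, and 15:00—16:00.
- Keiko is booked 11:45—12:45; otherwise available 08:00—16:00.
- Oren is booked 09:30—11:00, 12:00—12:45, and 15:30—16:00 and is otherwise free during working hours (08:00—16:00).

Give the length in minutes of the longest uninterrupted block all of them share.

Keiko free within 08:00–16:00: 08:00–11:45, 12:45–16:00.
Oren free within 08:00–16:00: 08:00–09:30, 11:00–12:00, 12:45–15:30.
Ximena ∩ Keiko: 08:00–09:15, 09:30–09:45, 12:45–13:15, 13:30–14:15, 15:00–16:00.
Ximena ∩ Keiko ∩ Oren: 08:00–09:15, 12:45–13:15, 13:30–14:15, 15:00–15:30.
Common window lengths: 75, 30, 45, 30 min; longest is 75.

75 minutes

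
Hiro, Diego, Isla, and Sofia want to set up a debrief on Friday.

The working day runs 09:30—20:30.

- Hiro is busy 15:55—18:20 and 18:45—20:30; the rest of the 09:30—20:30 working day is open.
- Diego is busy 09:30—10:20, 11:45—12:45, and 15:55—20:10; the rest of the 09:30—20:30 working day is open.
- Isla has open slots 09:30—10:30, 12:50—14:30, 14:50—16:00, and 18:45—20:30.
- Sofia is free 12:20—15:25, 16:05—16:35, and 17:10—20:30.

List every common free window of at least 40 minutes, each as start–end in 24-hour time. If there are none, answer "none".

Hiro free within 09:30–20:30: 09:30–15:55, 18:20–18:45.
Diego free within 09:30–20:30: 10:20–11:45, 12:45–15:55, 20:10–20:30.
Hiro ∩ Diego: 10:20–11:45, 12:45–15:55.
Hiro ∩ Diego ∩ Isla: 10:20–10:30, 12:50–14:30, 14:50–15:55.
Hiro ∩ Diego ∩ Isla ∩ Sofia: 12:50–14:30, 14:50–15:25.
Windows ≥ 40 min: 12:50–14:30.

12:50–14:30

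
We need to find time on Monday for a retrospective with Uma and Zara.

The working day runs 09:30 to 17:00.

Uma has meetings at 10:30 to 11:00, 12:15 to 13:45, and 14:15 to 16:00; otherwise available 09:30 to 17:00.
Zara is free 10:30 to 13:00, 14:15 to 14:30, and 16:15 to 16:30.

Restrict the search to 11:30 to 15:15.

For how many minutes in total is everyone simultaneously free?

Uma free within 09:30–17:00: 09:30–10:30, 11:00–12:15, 13:45–14:15, 16:00–17:00.
Uma ∩ Zara: 11:00–12:15, 16:15–16:30.
Restricted to 11:30–15:15: 11:30–12:15.
Total common minutes: 45.

45 minutes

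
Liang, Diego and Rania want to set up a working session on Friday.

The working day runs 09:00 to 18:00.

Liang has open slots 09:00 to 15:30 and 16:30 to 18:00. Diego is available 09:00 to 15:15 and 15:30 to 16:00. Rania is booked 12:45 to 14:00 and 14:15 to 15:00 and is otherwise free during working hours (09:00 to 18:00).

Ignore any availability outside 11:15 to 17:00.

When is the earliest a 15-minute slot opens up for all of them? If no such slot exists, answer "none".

Rania free within 09:00–18:00: 09:00–12:45, 14:00–14:15, 15:00–18:00.
Liang ∩ Diego: 09:00–15:15.
Liang ∩ Diego ∩ Rania: 09:00–12:45, 14:00–14:15, 15:00–15:15.
Restricted to 11:15–17:00: 11:15–12:45, 14:00–14:15, 15:00–15:15.
Windows ≥ 15 min: 11:15–12:45, 14:00–14:15, 15:00–15:15.
Earliest such window starts at 11:15.

11:15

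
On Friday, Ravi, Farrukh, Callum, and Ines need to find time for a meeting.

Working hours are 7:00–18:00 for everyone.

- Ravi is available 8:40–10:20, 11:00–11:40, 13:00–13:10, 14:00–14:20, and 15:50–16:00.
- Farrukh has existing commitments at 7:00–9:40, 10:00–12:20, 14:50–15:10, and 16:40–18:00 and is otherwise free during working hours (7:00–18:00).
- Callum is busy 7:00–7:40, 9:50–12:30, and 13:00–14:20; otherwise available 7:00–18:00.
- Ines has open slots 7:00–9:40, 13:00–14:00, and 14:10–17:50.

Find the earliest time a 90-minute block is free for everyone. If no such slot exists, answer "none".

Farrukh free within 07:00–18:00: 09:40–10:00, 12:20–14:50, 15:10–16:40.
Callum free within 07:00–18:00: 07:40–09:50, 12:30–13:00, 14:20–18:00.
Ravi ∩ Farrukh: 09:40–10:00, 13:00–13:10, 14:00–14:20, 15:50–16:00.
Ravi ∩ Farrukh ∩ Callum: 09:40–09:50, 15:50–16:00.
Ravi ∩ Farrukh ∩ Callum ∩ Ines: 15:50–16:00.
Windows ≥ 90 min: (none).

none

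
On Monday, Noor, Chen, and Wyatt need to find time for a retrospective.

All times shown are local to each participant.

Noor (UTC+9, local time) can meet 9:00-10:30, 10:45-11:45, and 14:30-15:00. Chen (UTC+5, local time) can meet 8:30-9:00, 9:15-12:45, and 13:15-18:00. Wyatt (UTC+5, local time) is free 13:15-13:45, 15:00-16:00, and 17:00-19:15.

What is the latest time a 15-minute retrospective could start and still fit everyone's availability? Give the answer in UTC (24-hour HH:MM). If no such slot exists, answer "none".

Noor → UTC: 00:00–01:30, 01:45–02:45, 05:30–06:00.
Chen → UTC: 03:30–04:00, 04:15–07:45, 08:15–13:00.
Wyatt → UTC: 08:15–08:45, 10:00–11:00, 12:00–14:15.
Noor ∩ Chen: 05:30–06:00.
Noor ∩ Chen ∩ Wyatt: (none).
Windows ≥ 15 min: (none).

none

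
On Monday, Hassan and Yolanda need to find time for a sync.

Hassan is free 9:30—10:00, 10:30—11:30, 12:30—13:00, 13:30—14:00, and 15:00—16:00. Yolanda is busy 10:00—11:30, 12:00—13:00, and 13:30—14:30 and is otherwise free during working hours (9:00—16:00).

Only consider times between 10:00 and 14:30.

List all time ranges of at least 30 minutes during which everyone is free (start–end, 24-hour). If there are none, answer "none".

Yolanda free within 09:00–16:00: 09:00–10:00, 11:30–12:00, 13:00–13:30, 14:30–16:00.
Hassan ∩ Yolanda: 09:30–10:00, 15:00–16:00.
Restricted to 10:00–14:30: (none).
Windows ≥ 30 min: (none).

none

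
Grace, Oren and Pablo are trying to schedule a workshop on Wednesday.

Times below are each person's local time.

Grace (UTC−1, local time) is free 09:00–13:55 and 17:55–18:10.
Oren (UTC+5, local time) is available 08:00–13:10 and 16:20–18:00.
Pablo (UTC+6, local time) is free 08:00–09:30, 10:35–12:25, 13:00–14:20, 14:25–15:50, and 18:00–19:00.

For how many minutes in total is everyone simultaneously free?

60 minutes

Grace → UTC: 10:00–14:55, 18:55–19:10.
Oren → UTC: 03:00–08:10, 11:20–13:00.
Pablo → UTC: 02:00–03:30, 04:35–06:25, 07:00–08:20, 08:25–09:50, 12:00–13:00.
Grace ∩ Oren: 11:20–13:00.
Grace ∩ Oren ∩ Pablo: 12:00–13:00.
Total common minutes: 60.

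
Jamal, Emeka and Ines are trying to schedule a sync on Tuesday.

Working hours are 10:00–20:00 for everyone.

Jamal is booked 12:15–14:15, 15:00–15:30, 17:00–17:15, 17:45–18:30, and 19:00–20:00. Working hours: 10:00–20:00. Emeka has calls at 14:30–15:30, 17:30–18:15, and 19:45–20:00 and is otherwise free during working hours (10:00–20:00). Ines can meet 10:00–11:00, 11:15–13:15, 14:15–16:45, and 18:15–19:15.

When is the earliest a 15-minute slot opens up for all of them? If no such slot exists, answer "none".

Jamal free within 10:00–20:00: 10:00–12:15, 14:15–15:00, 15:30–17:00, 17:15–17:45, 18:30–19:00.
Emeka free within 10:00–20:00: 10:00–14:30, 15:30–17:30, 18:15–19:45.
Jamal ∩ Emeka: 10:00–12:15, 14:15–14:30, 15:30–17:00, 17:15–17:30, 18:30–19:00.
Jamal ∩ Emeka ∩ Ines: 10:00–11:00, 11:15–12:15, 14:15–14:30, 15:30–16:45, 18:30–19:00.
Windows ≥ 15 min: 10:00–11:00, 11:15–12:15, 14:15–14:30, 15:30–16:45, 18:30–19:00.
Earliest such window starts at 10:00.

10:00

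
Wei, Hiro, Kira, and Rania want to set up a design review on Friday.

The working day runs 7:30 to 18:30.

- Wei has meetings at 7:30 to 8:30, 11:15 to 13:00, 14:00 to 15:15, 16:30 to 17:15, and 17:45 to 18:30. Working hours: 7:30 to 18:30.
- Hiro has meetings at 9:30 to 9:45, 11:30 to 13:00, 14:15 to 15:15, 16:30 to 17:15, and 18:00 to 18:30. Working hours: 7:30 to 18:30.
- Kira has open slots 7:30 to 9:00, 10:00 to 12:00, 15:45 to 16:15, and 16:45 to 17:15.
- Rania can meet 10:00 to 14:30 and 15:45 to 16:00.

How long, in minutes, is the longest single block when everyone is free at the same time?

Wei free within 07:30–18:30: 08:30–11:15, 13:00–14:00, 15:15–16:30, 17:15–17:45.
Hiro free within 07:30–18:30: 07:30–09:30, 09:45–11:30, 13:00–14:15, 15:15–16:30, 17:15–18:00.
Wei ∩ Hiro: 08:30–09:30, 09:45–11:15, 13:00–14:00, 15:15–16:30, 17:15–17:45.
Wei ∩ Hiro ∩ Kira: 08:30–09:00, 10:00–11:15, 15:45–16:15.
Wei ∩ Hiro ∩ Kira ∩ Rania: 10:00–11:15, 15:45–16:00.
Common window lengths: 75, 15 min; longest is 75.

75 minutes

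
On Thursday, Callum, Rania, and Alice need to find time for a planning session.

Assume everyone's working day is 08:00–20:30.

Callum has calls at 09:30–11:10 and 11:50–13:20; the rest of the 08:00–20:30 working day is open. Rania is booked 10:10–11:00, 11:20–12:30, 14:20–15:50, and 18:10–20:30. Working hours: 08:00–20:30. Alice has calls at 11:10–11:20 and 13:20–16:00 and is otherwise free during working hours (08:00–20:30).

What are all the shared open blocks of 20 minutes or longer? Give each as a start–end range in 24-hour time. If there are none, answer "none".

Callum free within 08:00–20:30: 08:00–09:30, 11:10–11:50, 13:20–20:30.
Rania free within 08:00–20:30: 08:00–10:10, 11:00–11:20, 12:30–14:20, 15:50–18:10.
Alice free within 08:00–20:30: 08:00–11:10, 11:20–13:20, 16:00–20:30.
Callum ∩ Rania: 08:00–09:30, 11:10–11:20, 13:20–14:20, 15:50–18:10.
Callum ∩ Rania ∩ Alice: 08:00–09:30, 16:00–18:10.
Windows ≥ 20 min: 08:00–09:30, 16:00–18:10.

08:00–09:30, 16:00–18:10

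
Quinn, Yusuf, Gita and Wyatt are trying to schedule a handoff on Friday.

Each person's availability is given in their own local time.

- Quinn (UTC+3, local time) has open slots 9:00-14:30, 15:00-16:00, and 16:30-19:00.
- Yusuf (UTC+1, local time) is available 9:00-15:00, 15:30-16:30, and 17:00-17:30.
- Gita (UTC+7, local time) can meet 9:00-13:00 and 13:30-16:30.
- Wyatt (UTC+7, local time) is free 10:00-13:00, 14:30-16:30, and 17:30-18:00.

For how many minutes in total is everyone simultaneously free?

Quinn → UTC: 06:00–11:30, 12:00–13:00, 13:30–16:00.
Yusuf → UTC: 08:00–14:00, 14:30–15:30, 16:00–16:30.
Gita → UTC: 02:00–06:00, 06:30–09:30.
Wyatt → UTC: 03:00–06:00, 07:30–09:30, 10:30–11:00.
Quinn ∩ Yusuf: 08:00–11:30, 12:00–13:00, 13:30–14:00, 14:30–15:30.
Quinn ∩ Yusuf ∩ Gita: 08:00–09:30.
Quinn ∩ Yusuf ∩ Gita ∩ Wyatt: 08:00–09:30.
Total common minutes: 90.

90 minutes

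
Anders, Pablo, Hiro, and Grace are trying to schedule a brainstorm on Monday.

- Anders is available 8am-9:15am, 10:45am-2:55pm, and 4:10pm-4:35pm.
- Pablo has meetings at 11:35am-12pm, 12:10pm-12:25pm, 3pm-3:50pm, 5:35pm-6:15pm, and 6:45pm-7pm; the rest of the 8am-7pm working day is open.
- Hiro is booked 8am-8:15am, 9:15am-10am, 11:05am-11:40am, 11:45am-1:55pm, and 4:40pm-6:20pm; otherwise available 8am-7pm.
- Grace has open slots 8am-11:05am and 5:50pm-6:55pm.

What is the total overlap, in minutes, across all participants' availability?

80 minutes

Pablo free within 08:00–19:00: 08:00–11:35, 12:00–12:10, 12:25–15:00, 15:50–17:35, 18:15–18:45.
Hiro free within 08:00–19:00: 08:15–09:15, 10:00–11:05, 11:40–11:45, 13:55–16:40, 18:20–19:00.
Anders ∩ Pablo: 08:00–09:15, 10:45–11:35, 12:00–12:10, 12:25–14:55, 16:10–16:35.
Anders ∩ Pablo ∩ Hiro: 08:15–09:15, 10:45–11:05, 13:55–14:55, 16:10–16:35.
Anders ∩ Pablo ∩ Hiro ∩ Grace: 08:15–09:15, 10:45–11:05.
Total common minutes: 60 + 20 = 80.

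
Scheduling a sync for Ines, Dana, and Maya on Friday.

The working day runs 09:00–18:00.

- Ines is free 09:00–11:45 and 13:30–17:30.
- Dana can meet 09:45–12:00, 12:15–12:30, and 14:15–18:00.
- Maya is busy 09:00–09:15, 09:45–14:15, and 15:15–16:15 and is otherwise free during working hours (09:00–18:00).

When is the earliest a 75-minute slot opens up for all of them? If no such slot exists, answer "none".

Maya free within 09:00–18:00: 09:15–09:45, 14:15–15:15, 16:15–18:00.
Ines ∩ Dana: 09:45–11:45, 14:15–17:30.
Ines ∩ Dana ∩ Maya: 14:15–15:15, 16:15–17:30.
Windows ≥ 75 min: 16:15–17:30.
Earliest such window starts at 16:15.

16:15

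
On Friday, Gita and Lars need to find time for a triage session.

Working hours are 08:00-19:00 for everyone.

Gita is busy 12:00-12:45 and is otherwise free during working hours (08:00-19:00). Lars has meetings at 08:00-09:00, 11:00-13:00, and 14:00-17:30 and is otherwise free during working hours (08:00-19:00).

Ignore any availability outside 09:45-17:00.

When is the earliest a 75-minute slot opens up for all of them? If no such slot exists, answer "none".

09:45

Gita free within 08:00–19:00: 08:00–12:00, 12:45–19:00.
Lars free within 08:00–19:00: 09:00–11:00, 13:00–14:00, 17:30–19:00.
Gita ∩ Lars: 09:00–11:00, 13:00–14:00, 17:30–19:00.
Restricted to 09:45–17:00: 09:45–11:00, 13:00–14:00.
Windows ≥ 75 min: 09:45–11:00.
Earliest such window starts at 09:45.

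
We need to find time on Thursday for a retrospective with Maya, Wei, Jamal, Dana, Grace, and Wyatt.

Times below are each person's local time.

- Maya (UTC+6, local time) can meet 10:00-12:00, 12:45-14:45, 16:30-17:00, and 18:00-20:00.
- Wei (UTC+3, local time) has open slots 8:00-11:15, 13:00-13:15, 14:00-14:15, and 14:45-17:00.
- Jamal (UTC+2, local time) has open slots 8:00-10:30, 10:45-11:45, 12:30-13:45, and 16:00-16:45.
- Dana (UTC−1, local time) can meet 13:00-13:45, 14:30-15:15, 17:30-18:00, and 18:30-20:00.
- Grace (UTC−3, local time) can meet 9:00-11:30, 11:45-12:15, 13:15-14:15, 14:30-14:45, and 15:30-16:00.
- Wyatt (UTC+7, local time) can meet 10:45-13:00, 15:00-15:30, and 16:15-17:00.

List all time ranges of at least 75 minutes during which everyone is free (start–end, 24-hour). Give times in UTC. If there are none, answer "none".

none

Maya → UTC: 04:00–06:00, 06:45–08:45, 10:30–11:00, 12:00–14:00.
Wei → UTC: 05:00–08:15, 10:00–10:15, 11:00–11:15, 11:45–14:00.
Jamal → UTC: 06:00–08:30, 08:45–09:45, 10:30–11:45, 14:00–14:45.
Dana → UTC: 14:00–14:45, 15:30–16:15, 18:30–19:00, 19:30–21:00.
Grace → UTC: 12:00–14:30, 14:45–15:15, 16:15–17:15, 17:30–17:45, 18:30–19:00.
Wyatt → UTC: 03:45–06:00, 08:00–08:30, 09:15–10:00.
Maya ∩ Wei: 05:00–06:00, 06:45–08:15, 12:00–14:00.
Maya ∩ Wei ∩ Jamal: 06:45–08:15.
Maya ∩ Wei ∩ Jamal ∩ Dana: (none).
Maya ∩ Wei ∩ Jamal ∩ Dana ∩ Grace: (none).
Maya ∩ Wei ∩ Jamal ∩ Dana ∩ Grace ∩ Wyatt: (none).
Windows ≥ 75 min: (none).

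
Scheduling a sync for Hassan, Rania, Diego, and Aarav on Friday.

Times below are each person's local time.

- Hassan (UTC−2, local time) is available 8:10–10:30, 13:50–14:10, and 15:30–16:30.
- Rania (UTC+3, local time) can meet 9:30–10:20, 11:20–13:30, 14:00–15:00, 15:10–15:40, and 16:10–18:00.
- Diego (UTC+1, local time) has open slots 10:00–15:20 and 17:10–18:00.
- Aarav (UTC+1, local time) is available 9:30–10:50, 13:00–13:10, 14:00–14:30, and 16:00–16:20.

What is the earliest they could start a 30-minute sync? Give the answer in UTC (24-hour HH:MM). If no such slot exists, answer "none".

Hassan → UTC: 10:10–12:30, 15:50–16:10, 17:30–18:30.
Rania → UTC: 06:30–07:20, 08:20–10:30, 11:00–12:00, 12:10–12:40, 13:10–15:00.
Diego → UTC: 09:00–14:20, 16:10–17:00.
Aarav → UTC: 08:30–09:50, 12:00–12:10, 13:00–13:30, 15:00–15:20.
Hassan ∩ Rania: 10:10–10:30, 11:00–12:00, 12:10–12:30.
Hassan ∩ Rania ∩ Diego: 10:10–10:30, 11:00–12:00, 12:10–12:30.
Hassan ∩ Rania ∩ Diego ∩ Aarav: (none).
Windows ≥ 30 min: (none).

none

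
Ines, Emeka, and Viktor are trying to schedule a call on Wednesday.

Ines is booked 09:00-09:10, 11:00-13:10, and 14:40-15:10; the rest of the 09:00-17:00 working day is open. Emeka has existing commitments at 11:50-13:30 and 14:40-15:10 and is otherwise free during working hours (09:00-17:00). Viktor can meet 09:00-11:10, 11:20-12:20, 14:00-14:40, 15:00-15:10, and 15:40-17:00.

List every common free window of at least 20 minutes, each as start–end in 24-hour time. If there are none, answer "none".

09:10–11:00, 14:00–14:40, 15:40–17:00

Ines free within 09:00–17:00: 09:10–11:00, 13:10–14:40, 15:10–17:00.
Emeka free within 09:00–17:00: 09:00–11:50, 13:30–14:40, 15:10–17:00.
Ines ∩ Emeka: 09:10–11:00, 13:30–14:40, 15:10–17:00.
Ines ∩ Emeka ∩ Viktor: 09:10–11:00, 14:00–14:40, 15:40–17:00.
Windows ≥ 20 min: 09:10–11:00, 14:00–14:40, 15:40–17:00.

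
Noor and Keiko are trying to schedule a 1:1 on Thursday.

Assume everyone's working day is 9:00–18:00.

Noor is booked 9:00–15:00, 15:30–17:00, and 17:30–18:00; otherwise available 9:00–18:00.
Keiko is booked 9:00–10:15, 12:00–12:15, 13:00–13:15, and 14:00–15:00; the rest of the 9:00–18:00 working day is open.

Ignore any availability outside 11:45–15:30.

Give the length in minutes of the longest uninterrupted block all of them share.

Noor free within 09:00–18:00: 15:00–15:30, 17:00–17:30.
Keiko free within 09:00–18:00: 10:15–12:00, 12:15–13:00, 13:15–14:00, 15:00–18:00.
Noor ∩ Keiko: 15:00–15:30, 17:00–17:30.
Restricted to 11:45–15:30: 15:00–15:30.
Single common window of 30 minutes.

30 minutes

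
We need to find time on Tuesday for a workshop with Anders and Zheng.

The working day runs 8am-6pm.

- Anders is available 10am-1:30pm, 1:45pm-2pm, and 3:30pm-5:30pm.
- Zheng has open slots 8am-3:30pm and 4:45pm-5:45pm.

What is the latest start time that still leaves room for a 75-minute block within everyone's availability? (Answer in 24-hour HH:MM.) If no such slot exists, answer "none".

12:15

Anders ∩ Zheng: 10:00–13:30, 13:45–14:00, 16:45–17:30.
Windows ≥ 75 min: 10:00–13:30.
Latest start in the last window 10:00–13:30 is 13:30 − 75 min = 12:15.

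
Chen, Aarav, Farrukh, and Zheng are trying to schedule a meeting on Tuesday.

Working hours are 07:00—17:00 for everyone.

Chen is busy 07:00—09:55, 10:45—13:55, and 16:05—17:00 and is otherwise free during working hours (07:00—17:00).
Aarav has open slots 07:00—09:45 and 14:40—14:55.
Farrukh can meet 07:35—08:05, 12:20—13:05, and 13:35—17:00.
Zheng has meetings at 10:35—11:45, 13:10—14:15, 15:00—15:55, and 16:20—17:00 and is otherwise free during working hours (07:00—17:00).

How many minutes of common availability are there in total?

Chen free within 07:00–17:00: 09:55–10:45, 13:55–16:05.
Zheng free within 07:00–17:00: 07:00–10:35, 11:45–13:10, 14:15–15:00, 15:55–16:20.
Chen ∩ Aarav: 14:40–14:55.
Chen ∩ Aarav ∩ Farrukh: 14:40–14:55.
Chen ∩ Aarav ∩ Farrukh ∩ Zheng: 14:40–14:55.
Total common minutes: 15.

15 minutes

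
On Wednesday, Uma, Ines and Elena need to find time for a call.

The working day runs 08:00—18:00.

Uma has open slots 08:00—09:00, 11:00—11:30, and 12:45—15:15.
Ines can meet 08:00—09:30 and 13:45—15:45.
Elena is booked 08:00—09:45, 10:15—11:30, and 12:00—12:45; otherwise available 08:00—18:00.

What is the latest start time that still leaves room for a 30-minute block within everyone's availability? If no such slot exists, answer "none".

Elena free within 08:00–18:00: 09:45–10:15, 11:30–12:00, 12:45–18:00.
Uma ∩ Ines: 08:00–09:00, 13:45–15:15.
Uma ∩ Ines ∩ Elena: 13:45–15:15.
Windows ≥ 30 min: 13:45–15:15.
Latest start in the last window 13:45–15:15 is 15:15 − 30 min = 14:45.

14:45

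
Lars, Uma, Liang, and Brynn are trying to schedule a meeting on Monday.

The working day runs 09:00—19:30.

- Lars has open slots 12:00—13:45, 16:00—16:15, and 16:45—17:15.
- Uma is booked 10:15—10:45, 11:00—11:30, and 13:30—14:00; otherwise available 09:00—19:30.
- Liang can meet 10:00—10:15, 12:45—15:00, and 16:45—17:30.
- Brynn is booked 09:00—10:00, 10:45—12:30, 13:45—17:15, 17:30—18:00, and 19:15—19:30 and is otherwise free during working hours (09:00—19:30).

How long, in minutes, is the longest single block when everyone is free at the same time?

45 minutes

Uma free within 09:00–19:30: 09:00–10:15, 10:45–11:00, 11:30–13:30, 14:00–19:30.
Brynn free within 09:00–19:30: 10:00–10:45, 12:30–13:45, 17:15–17:30, 18:00–19:15.
Lars ∩ Uma: 12:00–13:30, 16:00–16:15, 16:45–17:15.
Lars ∩ Uma ∩ Liang: 12:45–13:30, 16:45–17:15.
Lars ∩ Uma ∩ Liang ∩ Brynn: 12:45–13:30.
Single common window of 45 minutes.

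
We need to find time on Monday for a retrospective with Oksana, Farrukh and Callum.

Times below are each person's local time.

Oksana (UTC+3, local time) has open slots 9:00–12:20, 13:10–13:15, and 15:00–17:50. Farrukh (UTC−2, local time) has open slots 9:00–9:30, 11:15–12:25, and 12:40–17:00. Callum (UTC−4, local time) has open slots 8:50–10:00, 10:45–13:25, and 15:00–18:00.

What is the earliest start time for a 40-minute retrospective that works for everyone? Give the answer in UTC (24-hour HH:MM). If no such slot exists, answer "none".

13:15

Oksana → UTC: 06:00–09:20, 10:10–10:15, 12:00–14:50.
Farrukh → UTC: 11:00–11:30, 13:15–14:25, 14:40–19:00.
Callum → UTC: 12:50–14:00, 14:45–17:25, 19:00–22:00.
Oksana ∩ Farrukh: 13:15–14:25, 14:40–14:50.
Oksana ∩ Farrukh ∩ Callum: 13:15–14:00, 14:45–14:50.
Windows ≥ 40 min: 13:15–14:00.
Earliest such window starts at 13:15.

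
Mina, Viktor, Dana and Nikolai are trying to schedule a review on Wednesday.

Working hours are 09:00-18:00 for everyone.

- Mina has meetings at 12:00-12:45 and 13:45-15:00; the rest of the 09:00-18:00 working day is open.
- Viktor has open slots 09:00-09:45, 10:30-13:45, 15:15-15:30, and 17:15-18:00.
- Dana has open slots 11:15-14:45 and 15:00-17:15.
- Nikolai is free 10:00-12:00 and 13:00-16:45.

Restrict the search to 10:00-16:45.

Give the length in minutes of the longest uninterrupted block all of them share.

Mina free within 09:00–18:00: 09:00–12:00, 12:45–13:45, 15:00–18:00.
Mina ∩ Viktor: 09:00–09:45, 10:30–12:00, 12:45–13:45, 15:15–15:30, 17:15–18:00.
Mina ∩ Viktor ∩ Dana: 11:15–12:00, 12:45–13:45, 15:15–15:30.
Mina ∩ Viktor ∩ Dana ∩ Nikolai: 11:15–12:00, 13:00–13:45, 15:15–15:30.
Restricted to 10:00–16:45: 11:15–12:00, 13:00–13:45, 15:15–15:30.
Common window lengths: 45, 45, 15 min; longest is 45.

45 minutes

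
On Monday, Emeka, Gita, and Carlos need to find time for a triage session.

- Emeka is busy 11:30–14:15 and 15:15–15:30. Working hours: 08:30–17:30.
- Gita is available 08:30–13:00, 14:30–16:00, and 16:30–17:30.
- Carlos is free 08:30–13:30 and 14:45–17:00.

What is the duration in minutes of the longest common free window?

180 minutes

Emeka free within 08:30–17:30: 08:30–11:30, 14:15–15:15, 15:30–17:30.
Emeka ∩ Gita: 08:30–11:30, 14:30–15:15, 15:30–16:00, 16:30–17:30.
Emeka ∩ Gita ∩ Carlos: 08:30–11:30, 14:45–15:15, 15:30–16:00, 16:30–17:00.
Common window lengths: 180, 30, 30, 30 min; longest is 180.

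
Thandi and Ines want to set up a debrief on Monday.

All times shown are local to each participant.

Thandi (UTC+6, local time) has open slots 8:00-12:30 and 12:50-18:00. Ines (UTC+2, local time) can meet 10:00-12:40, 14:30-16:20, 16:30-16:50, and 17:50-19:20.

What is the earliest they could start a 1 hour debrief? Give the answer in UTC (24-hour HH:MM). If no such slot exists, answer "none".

08:00

Thandi → UTC: 02:00–06:30, 06:50–12:00.
Ines → UTC: 08:00–10:40, 12:30–14:20, 14:30–14:50, 15:50–17:20.
Thandi ∩ Ines: 08:00–10:40.
Windows ≥ 60 min: 08:00–10:40.
Earliest such window starts at 08:00.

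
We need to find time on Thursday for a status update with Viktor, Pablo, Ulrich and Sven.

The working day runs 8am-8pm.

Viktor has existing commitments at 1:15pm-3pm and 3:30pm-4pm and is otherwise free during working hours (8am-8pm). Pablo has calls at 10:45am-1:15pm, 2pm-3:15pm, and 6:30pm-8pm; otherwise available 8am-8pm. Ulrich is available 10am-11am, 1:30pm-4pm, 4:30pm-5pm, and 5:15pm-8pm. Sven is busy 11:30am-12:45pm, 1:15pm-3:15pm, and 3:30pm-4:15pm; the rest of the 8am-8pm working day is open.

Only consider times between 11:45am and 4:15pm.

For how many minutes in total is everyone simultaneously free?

Viktor free within 08:00–20:00: 08:00–13:15, 15:00–15:30, 16:00–20:00.
Pablo free within 08:00–20:00: 08:00–10:45, 13:15–14:00, 15:15–18:30.
Sven free within 08:00–20:00: 08:00–11:30, 12:45–13:15, 15:15–15:30, 16:15–20:00.
Viktor ∩ Pablo: 08:00–10:45, 15:15–15:30, 16:00–18:30.
Viktor ∩ Pablo ∩ Ulrich: 10:00–10:45, 15:15–15:30, 16:30–17:00, 17:15–18:30.
Viktor ∩ Pablo ∩ Ulrich ∩ Sven: 10:00–10:45, 15:15–15:30, 16:30–17:00, 17:15–18:30.
Restricted to 11:45–16:15: 15:15–15:30.
Total common minutes: 15.

15 minutes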